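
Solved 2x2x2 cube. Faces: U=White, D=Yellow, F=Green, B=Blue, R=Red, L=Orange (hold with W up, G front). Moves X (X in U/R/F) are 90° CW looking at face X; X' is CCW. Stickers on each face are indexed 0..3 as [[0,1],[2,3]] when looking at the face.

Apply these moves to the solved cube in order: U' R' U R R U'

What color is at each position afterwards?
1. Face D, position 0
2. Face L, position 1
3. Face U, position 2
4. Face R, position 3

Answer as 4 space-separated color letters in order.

After move 1 (U'): U=WWWW F=OOGG R=GGRR B=RRBB L=BBOO
After move 2 (R'): R=GRGR U=WBWR F=OWGW D=YOYG B=YRYB
After move 3 (U): U=WWRB F=GRGW R=YRGR B=BBYB L=OWOO
After move 4 (R): R=GYRR U=WRRW F=GOGG D=YYYB B=BBWB
After move 5 (R): R=RGRY U=WORG F=GYGB D=YWYB B=WBRB
After move 6 (U'): U=OGWR F=OWGB R=GYRY B=RGRB L=WBOO
Query 1: D[0] = Y
Query 2: L[1] = B
Query 3: U[2] = W
Query 4: R[3] = Y

Answer: Y B W Y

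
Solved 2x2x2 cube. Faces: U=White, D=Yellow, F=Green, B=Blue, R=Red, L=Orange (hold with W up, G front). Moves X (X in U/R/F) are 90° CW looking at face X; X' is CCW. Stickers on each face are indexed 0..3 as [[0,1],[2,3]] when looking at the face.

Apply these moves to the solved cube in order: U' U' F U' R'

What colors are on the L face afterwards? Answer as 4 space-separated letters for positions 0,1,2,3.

Answer: G G O Y

Derivation:
After move 1 (U'): U=WWWW F=OOGG R=GGRR B=RRBB L=BBOO
After move 2 (U'): U=WWWW F=BBGG R=OORR B=GGBB L=RROO
After move 3 (F): F=GBGB U=WWOR R=WOWR D=ROYY L=RYOY
After move 4 (U'): U=WRWO F=RYGB R=GBWR B=WOBB L=GGOY
After move 5 (R'): R=BRGW U=WBWW F=RRGO D=RYYB B=YOOB
Query: L face = GGOY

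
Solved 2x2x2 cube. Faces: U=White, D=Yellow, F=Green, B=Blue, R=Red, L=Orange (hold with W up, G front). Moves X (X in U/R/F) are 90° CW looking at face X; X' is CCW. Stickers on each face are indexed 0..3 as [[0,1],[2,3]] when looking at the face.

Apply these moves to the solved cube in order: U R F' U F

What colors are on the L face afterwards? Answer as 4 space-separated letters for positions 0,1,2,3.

Answer: Y G O O

Derivation:
After move 1 (U): U=WWWW F=RRGG R=BBRR B=OOBB L=GGOO
After move 2 (R): R=RBRB U=WRWG F=RYGY D=YBYO B=WOWB
After move 3 (F'): F=YYRG U=WRRR R=BBYB D=GOYO L=GGOW
After move 4 (U): U=RWRR F=BBRG R=WOYB B=GGWB L=YYOW
After move 5 (F): F=RBGB U=RWWY R=RORB D=YWYO L=YGOO
Query: L face = YGOO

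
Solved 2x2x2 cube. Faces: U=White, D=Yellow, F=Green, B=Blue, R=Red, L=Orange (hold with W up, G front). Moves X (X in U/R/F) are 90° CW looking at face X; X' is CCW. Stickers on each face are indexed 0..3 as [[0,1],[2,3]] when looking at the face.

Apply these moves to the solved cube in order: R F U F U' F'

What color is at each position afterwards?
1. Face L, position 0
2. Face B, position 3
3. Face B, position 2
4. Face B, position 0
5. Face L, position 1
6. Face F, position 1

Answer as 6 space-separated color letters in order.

After move 1 (R): R=RRRR U=WGWG F=GYGY D=YBYB B=WBWB
After move 2 (F): F=GGYY U=WGOO R=WRGR D=RRYB L=OYOB
After move 3 (U): U=OWOG F=WRYY R=WBGR B=OYWB L=GGOB
After move 4 (F): F=YWYR U=OWBG R=OBGR D=GWYB L=GROR
After move 5 (U'): U=WGOB F=GRYR R=YWGR B=OBWB L=OYOR
After move 6 (F'): F=RRGY U=WGYG R=WWGR D=YRYB L=OBOO
Query 1: L[0] = O
Query 2: B[3] = B
Query 3: B[2] = W
Query 4: B[0] = O
Query 5: L[1] = B
Query 6: F[1] = R

Answer: O B W O B R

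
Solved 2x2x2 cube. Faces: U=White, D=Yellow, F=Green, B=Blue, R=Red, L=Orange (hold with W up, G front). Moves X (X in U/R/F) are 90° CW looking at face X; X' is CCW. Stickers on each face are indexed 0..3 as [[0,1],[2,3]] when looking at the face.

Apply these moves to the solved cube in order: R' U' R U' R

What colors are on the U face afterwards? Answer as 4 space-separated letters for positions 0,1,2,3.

Answer: O B B G

Derivation:
After move 1 (R'): R=RRRR U=WBWB F=GWGW D=YGYG B=YBYB
After move 2 (U'): U=BBWW F=OOGW R=GWRR B=RRYB L=YBOO
After move 3 (R): R=RGRW U=BOWW F=OGGG D=YYYR B=WRBB
After move 4 (U'): U=OWBW F=YBGG R=OGRW B=RGBB L=WROO
After move 5 (R): R=ROWG U=OBBG F=YYGR D=YBYR B=WGWB
Query: U face = OBBG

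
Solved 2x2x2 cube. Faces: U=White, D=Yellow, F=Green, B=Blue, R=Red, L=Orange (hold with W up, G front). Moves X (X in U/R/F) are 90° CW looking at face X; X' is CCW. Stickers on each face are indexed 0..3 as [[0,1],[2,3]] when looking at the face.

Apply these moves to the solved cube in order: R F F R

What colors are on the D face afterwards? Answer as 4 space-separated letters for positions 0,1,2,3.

Answer: G W Y W

Derivation:
After move 1 (R): R=RRRR U=WGWG F=GYGY D=YBYB B=WBWB
After move 2 (F): F=GGYY U=WGOO R=WRGR D=RRYB L=OYOB
After move 3 (F): F=YGYG U=WGBY R=OROR D=GWYB L=OROR
After move 4 (R): R=OORR U=WGBG F=YWYB D=GWYW B=YBGB
Query: D face = GWYW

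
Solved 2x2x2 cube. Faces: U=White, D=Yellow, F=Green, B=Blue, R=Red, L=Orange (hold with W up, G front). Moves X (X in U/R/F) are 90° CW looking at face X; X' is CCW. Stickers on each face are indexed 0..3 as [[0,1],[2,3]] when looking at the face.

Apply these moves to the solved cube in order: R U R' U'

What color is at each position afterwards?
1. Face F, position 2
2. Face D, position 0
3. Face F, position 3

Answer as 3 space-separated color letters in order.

After move 1 (R): R=RRRR U=WGWG F=GYGY D=YBYB B=WBWB
After move 2 (U): U=WWGG F=RRGY R=WBRR B=OOWB L=GYOO
After move 3 (R'): R=BRWR U=WWGO F=RWGG D=YRYY B=BOBB
After move 4 (U'): U=WOWG F=GYGG R=RWWR B=BRBB L=BOOO
Query 1: F[2] = G
Query 2: D[0] = Y
Query 3: F[3] = G

Answer: G Y G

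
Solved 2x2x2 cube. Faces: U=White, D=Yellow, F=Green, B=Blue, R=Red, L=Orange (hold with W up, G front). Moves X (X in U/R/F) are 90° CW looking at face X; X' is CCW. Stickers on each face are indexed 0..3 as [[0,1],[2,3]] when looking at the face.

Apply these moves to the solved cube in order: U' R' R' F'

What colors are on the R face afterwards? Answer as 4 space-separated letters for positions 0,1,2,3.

Answer: W R Y G

Derivation:
After move 1 (U'): U=WWWW F=OOGG R=GGRR B=RRBB L=BBOO
After move 2 (R'): R=GRGR U=WBWR F=OWGW D=YOYG B=YRYB
After move 3 (R'): R=RRGG U=WYWY F=OBGR D=YWYW B=GROB
After move 4 (F'): F=BROG U=WYRG R=WRYG D=BOYW L=BYOW
Query: R face = WRYG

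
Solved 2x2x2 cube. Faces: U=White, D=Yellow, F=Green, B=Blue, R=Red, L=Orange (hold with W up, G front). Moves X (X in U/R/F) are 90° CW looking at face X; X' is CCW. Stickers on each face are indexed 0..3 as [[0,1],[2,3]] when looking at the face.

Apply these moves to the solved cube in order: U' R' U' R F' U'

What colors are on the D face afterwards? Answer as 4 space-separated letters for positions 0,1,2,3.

After move 1 (U'): U=WWWW F=OOGG R=GGRR B=RRBB L=BBOO
After move 2 (R'): R=GRGR U=WBWR F=OWGW D=YOYG B=YRYB
After move 3 (U'): U=BRWW F=BBGW R=OWGR B=GRYB L=YROO
After move 4 (R): R=GORW U=BBWW F=BOGG D=YYYG B=WRRB
After move 5 (F'): F=OGBG U=BBGR R=YOYW D=ROYG L=YWOW
After move 6 (U'): U=BRBG F=YWBG R=OGYW B=YORB L=WROW
Query: D face = ROYG

Answer: R O Y G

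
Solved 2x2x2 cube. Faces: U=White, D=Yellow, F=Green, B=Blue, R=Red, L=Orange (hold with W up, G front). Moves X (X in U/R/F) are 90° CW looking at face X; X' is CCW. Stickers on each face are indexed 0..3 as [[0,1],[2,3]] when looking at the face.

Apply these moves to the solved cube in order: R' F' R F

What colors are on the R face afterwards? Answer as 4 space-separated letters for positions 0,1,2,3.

Answer: R G G R

Derivation:
After move 1 (R'): R=RRRR U=WBWB F=GWGW D=YGYG B=YBYB
After move 2 (F'): F=WWGG U=WBRR R=GRYR D=OOYG L=OBOW
After move 3 (R): R=YGRR U=WWRG F=WOGG D=OYYY B=RBBB
After move 4 (F): F=GWGO U=WWWB R=RGGR D=RYYY L=OOOY
Query: R face = RGGR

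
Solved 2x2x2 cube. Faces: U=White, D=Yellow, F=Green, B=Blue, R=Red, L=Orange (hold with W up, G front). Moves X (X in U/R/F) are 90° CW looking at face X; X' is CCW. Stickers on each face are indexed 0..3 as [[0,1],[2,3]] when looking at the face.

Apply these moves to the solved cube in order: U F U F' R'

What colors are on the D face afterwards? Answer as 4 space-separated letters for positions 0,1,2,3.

Answer: R R Y G

Derivation:
After move 1 (U): U=WWWW F=RRGG R=BBRR B=OOBB L=GGOO
After move 2 (F): F=GRGR U=WWOG R=WBWR D=RBYY L=GYOY
After move 3 (U): U=OWGW F=WBGR R=OOWR B=GYBB L=GROY
After move 4 (F'): F=BRWG U=OWOW R=BORR D=RYYY L=GWOG
After move 5 (R'): R=ORBR U=OBOG F=BWWW D=RRYG B=YYYB
Query: D face = RRYG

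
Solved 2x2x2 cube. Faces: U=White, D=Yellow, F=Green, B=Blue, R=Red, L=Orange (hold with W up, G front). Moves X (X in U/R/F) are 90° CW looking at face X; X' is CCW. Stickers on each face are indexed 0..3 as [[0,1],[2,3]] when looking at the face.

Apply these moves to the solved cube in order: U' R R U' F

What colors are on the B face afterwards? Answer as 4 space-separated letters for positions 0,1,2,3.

After move 1 (U'): U=WWWW F=OOGG R=GGRR B=RRBB L=BBOO
After move 2 (R): R=RGRG U=WOWG F=OYGY D=YBYR B=WRWB
After move 3 (R): R=RRGG U=WYWY F=OBGR D=YWYW B=GROB
After move 4 (U'): U=YYWW F=BBGR R=OBGG B=RROB L=GROO
After move 5 (F): F=GBRB U=YYOR R=WBWG D=GOYW L=GYOW
Query: B face = RROB

Answer: R R O B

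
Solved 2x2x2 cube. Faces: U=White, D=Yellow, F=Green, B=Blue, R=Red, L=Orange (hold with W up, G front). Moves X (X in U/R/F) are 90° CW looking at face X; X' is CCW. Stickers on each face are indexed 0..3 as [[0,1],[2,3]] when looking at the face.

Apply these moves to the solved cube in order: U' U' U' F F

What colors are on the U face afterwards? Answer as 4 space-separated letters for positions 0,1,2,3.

Answer: W W Y Y

Derivation:
After move 1 (U'): U=WWWW F=OOGG R=GGRR B=RRBB L=BBOO
After move 2 (U'): U=WWWW F=BBGG R=OORR B=GGBB L=RROO
After move 3 (U'): U=WWWW F=RRGG R=BBRR B=OOBB L=GGOO
After move 4 (F): F=GRGR U=WWOG R=WBWR D=RBYY L=GYOY
After move 5 (F): F=GGRR U=WWYY R=OBGR D=WWYY L=GROB
Query: U face = WWYY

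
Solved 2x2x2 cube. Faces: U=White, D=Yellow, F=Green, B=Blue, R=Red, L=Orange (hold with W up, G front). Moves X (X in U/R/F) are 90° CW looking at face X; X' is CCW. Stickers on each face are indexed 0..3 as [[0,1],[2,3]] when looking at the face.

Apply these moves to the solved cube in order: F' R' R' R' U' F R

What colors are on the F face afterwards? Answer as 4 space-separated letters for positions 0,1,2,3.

After move 1 (F'): F=GGGG U=WWRR R=YRYR D=OOYY L=OWOW
After move 2 (R'): R=RRYY U=WBRB F=GWGR D=OGYG B=YBOB
After move 3 (R'): R=RYRY U=WORY F=GBGB D=OWYR B=GBGB
After move 4 (R'): R=YYRR U=WGRG F=GOGY D=OBYB B=RBWB
After move 5 (U'): U=GGWR F=OWGY R=GORR B=YYWB L=RBOW
After move 6 (F): F=GOYW U=GGWB R=WORR D=RGYB L=ROOB
After move 7 (R): R=RWRO U=GOWW F=GGYB D=RWYY B=BYGB
Query: F face = GGYB

Answer: G G Y B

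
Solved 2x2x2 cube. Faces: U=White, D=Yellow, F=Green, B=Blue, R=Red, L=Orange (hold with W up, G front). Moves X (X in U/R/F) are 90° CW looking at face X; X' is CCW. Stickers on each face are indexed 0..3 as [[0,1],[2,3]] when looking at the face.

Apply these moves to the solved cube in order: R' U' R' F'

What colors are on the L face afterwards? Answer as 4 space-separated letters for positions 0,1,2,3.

Answer: Y R O W

Derivation:
After move 1 (R'): R=RRRR U=WBWB F=GWGW D=YGYG B=YBYB
After move 2 (U'): U=BBWW F=OOGW R=GWRR B=RRYB L=YBOO
After move 3 (R'): R=WRGR U=BYWR F=OBGW D=YOYW B=GRGB
After move 4 (F'): F=BWOG U=BYWG R=ORYR D=BOYW L=YROW
Query: L face = YROW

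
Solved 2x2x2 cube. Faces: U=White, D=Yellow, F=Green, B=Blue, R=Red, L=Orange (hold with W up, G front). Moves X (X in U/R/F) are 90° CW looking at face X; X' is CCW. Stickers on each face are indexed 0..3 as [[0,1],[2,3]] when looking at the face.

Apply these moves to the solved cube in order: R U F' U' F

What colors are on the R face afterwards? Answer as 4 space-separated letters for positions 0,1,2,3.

After move 1 (R): R=RRRR U=WGWG F=GYGY D=YBYB B=WBWB
After move 2 (U): U=WWGG F=RRGY R=WBRR B=OOWB L=GYOO
After move 3 (F'): F=RYRG U=WWWR R=BBYR D=YOYB L=GGOG
After move 4 (U'): U=WRWW F=GGRG R=RYYR B=BBWB L=OOOG
After move 5 (F): F=RGGG U=WRGO R=WYWR D=YRYB L=OYOO
Query: R face = WYWR

Answer: W Y W R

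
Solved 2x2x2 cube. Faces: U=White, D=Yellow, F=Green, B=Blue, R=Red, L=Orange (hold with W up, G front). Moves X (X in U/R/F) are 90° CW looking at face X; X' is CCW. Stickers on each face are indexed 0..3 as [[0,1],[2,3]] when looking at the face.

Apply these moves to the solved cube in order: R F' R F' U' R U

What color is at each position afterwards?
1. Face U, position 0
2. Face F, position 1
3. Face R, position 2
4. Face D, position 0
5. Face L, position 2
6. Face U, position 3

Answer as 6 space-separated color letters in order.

After move 1 (R): R=RRRR U=WGWG F=GYGY D=YBYB B=WBWB
After move 2 (F'): F=YYGG U=WGRR R=BRYR D=OOYB L=OGOW
After move 3 (R): R=YBRR U=WYRG F=YOGB D=OWYW B=RBGB
After move 4 (F'): F=OBYG U=WYYR R=WBOR D=GWYW L=OGOR
After move 5 (U'): U=YRWY F=OGYG R=OBOR B=WBGB L=RBOR
After move 6 (R): R=OORB U=YGWG F=OWYW D=GGYW B=YBRB
After move 7 (U): U=WYGG F=OOYW R=YBRB B=RBRB L=OWOR
Query 1: U[0] = W
Query 2: F[1] = O
Query 3: R[2] = R
Query 4: D[0] = G
Query 5: L[2] = O
Query 6: U[3] = G

Answer: W O R G O G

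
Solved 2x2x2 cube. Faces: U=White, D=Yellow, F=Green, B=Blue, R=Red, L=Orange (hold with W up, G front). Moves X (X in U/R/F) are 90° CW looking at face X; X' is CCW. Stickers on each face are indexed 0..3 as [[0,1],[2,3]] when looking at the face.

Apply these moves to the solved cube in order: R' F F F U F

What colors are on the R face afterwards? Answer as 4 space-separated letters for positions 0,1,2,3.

Answer: R B B R

Derivation:
After move 1 (R'): R=RRRR U=WBWB F=GWGW D=YGYG B=YBYB
After move 2 (F): F=GGWW U=WBOO R=WRBR D=RRYG L=OYOG
After move 3 (F): F=WGWG U=WBGY R=OROR D=BWYG L=OROR
After move 4 (F): F=WWGG U=WBRR R=GRYR D=OOYG L=OBOW
After move 5 (U): U=RWRB F=GRGG R=YBYR B=OBYB L=WWOW
After move 6 (F): F=GGGR U=RWWW R=RBBR D=YYYG L=WOOO
Query: R face = RBBR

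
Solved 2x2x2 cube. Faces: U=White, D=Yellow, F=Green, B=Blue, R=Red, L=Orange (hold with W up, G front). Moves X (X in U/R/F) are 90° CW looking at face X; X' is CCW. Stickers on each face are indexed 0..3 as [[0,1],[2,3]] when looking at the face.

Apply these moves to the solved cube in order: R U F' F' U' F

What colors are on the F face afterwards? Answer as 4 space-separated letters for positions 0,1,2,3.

Answer: R G R R

Derivation:
After move 1 (R): R=RRRR U=WGWG F=GYGY D=YBYB B=WBWB
After move 2 (U): U=WWGG F=RRGY R=WBRR B=OOWB L=GYOO
After move 3 (F'): F=RYRG U=WWWR R=BBYR D=YOYB L=GGOG
After move 4 (F'): F=YGRR U=WWBY R=OBYR D=GGYB L=GROW
After move 5 (U'): U=WYWB F=GRRR R=YGYR B=OBWB L=OOOW
After move 6 (F): F=RGRR U=WYWO R=WGBR D=YYYB L=OGOG
Query: F face = RGRR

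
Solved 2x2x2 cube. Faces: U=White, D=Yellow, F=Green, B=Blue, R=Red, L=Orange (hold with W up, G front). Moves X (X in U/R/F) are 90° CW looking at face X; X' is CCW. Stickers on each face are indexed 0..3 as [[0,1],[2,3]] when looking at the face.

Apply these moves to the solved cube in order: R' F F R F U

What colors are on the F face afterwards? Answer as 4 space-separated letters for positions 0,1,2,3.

Answer: G O G W

Derivation:
After move 1 (R'): R=RRRR U=WBWB F=GWGW D=YGYG B=YBYB
After move 2 (F): F=GGWW U=WBOO R=WRBR D=RRYG L=OYOG
After move 3 (F): F=WGWG U=WBGY R=OROR D=BWYG L=OROR
After move 4 (R): R=OORR U=WGGG F=WWWG D=BYYY B=YBBB
After move 5 (F): F=WWGW U=WGRR R=GOGR D=ROYY L=OBOY
After move 6 (U): U=RWRG F=GOGW R=YBGR B=OBBB L=WWOY
Query: F face = GOGW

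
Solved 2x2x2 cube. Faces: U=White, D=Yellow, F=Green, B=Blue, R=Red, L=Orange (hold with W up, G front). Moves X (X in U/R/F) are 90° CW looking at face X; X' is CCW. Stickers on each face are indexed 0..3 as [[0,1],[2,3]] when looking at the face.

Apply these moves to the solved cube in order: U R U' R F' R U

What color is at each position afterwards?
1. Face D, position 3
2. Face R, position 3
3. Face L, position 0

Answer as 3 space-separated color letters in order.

Answer: W R B

Derivation:
After move 1 (U): U=WWWW F=RRGG R=BBRR B=OOBB L=GGOO
After move 2 (R): R=RBRB U=WRWG F=RYGY D=YBYO B=WOWB
After move 3 (U'): U=RGWW F=GGGY R=RYRB B=RBWB L=WOOO
After move 4 (R): R=RRBY U=RGWY F=GBGO D=YWYR B=WBGB
After move 5 (F'): F=BOGG U=RGRB R=WRYY D=OOYR L=WYOW
After move 6 (R): R=YWYR U=RORG F=BOGR D=OGYW B=BBGB
After move 7 (U): U=RRGO F=YWGR R=BBYR B=WYGB L=BOOW
Query 1: D[3] = W
Query 2: R[3] = R
Query 3: L[0] = B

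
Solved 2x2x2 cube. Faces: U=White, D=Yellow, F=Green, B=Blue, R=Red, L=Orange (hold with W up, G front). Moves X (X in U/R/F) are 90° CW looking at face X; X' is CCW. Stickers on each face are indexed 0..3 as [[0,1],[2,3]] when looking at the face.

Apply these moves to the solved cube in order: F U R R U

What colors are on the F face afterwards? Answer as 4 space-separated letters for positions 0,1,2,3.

After move 1 (F): F=GGGG U=WWOO R=WRWR D=RRYY L=OYOY
After move 2 (U): U=OWOW F=WRGG R=BBWR B=OYBB L=GGOY
After move 3 (R): R=WBRB U=OROG F=WRGY D=RBYO B=WYWB
After move 4 (R): R=RWBB U=OROY F=WBGO D=RWYW B=GYRB
After move 5 (U): U=OOYR F=RWGO R=GYBB B=GGRB L=WBOY
Query: F face = RWGO

Answer: R W G O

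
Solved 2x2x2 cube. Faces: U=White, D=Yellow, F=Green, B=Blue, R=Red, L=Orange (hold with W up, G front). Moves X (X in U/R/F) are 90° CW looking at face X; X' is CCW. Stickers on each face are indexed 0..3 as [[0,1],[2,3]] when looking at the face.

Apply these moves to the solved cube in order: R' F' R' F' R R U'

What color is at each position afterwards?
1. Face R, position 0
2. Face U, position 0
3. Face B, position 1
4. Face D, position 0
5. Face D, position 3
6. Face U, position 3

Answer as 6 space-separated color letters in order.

Answer: B W O B G R

Derivation:
After move 1 (R'): R=RRRR U=WBWB F=GWGW D=YGYG B=YBYB
After move 2 (F'): F=WWGG U=WBRR R=GRYR D=OOYG L=OBOW
After move 3 (R'): R=RRGY U=WYRY F=WBGR D=OWYG B=GBOB
After move 4 (F'): F=BRWG U=WYRG R=WROY D=BWYG L=OYOR
After move 5 (R): R=OWYR U=WRRG F=BWWG D=BOYG B=GBYB
After move 6 (R): R=YORW U=WWRG F=BOWG D=BYYG B=GBRB
After move 7 (U'): U=WGWR F=OYWG R=BORW B=YORB L=GBOR
Query 1: R[0] = B
Query 2: U[0] = W
Query 3: B[1] = O
Query 4: D[0] = B
Query 5: D[3] = G
Query 6: U[3] = R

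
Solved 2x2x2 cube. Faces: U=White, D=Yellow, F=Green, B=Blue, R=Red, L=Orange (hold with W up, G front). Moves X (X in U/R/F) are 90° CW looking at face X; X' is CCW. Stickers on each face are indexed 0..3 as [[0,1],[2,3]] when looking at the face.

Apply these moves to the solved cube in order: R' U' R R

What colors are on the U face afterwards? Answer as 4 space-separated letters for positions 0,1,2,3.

After move 1 (R'): R=RRRR U=WBWB F=GWGW D=YGYG B=YBYB
After move 2 (U'): U=BBWW F=OOGW R=GWRR B=RRYB L=YBOO
After move 3 (R): R=RGRW U=BOWW F=OGGG D=YYYR B=WRBB
After move 4 (R): R=RRWG U=BGWG F=OYGR D=YBYW B=WROB
Query: U face = BGWG

Answer: B G W G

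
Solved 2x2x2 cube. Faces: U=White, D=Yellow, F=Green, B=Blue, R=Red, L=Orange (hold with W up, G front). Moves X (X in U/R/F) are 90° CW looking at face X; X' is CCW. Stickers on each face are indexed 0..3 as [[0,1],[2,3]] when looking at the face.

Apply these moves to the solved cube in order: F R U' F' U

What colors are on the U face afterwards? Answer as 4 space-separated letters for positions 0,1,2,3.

After move 1 (F): F=GGGG U=WWOO R=WRWR D=RRYY L=OYOY
After move 2 (R): R=WWRR U=WGOG F=GRGY D=RBYB B=OBWB
After move 3 (U'): U=GGWO F=OYGY R=GRRR B=WWWB L=OBOY
After move 4 (F'): F=YYOG U=GGGR R=BRRR D=BYYB L=OOOW
After move 5 (U): U=GGRG F=BROG R=WWRR B=OOWB L=YYOW
Query: U face = GGRG

Answer: G G R G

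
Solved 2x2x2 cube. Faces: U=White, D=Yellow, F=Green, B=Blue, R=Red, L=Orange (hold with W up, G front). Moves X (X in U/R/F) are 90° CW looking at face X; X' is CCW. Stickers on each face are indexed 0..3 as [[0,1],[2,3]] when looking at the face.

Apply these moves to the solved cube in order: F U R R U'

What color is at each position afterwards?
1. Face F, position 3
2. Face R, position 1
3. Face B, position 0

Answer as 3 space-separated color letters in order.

Answer: O B R

Derivation:
After move 1 (F): F=GGGG U=WWOO R=WRWR D=RRYY L=OYOY
After move 2 (U): U=OWOW F=WRGG R=BBWR B=OYBB L=GGOY
After move 3 (R): R=WBRB U=OROG F=WRGY D=RBYO B=WYWB
After move 4 (R): R=RWBB U=OROY F=WBGO D=RWYW B=GYRB
After move 5 (U'): U=RYOO F=GGGO R=WBBB B=RWRB L=GYOY
Query 1: F[3] = O
Query 2: R[1] = B
Query 3: B[0] = R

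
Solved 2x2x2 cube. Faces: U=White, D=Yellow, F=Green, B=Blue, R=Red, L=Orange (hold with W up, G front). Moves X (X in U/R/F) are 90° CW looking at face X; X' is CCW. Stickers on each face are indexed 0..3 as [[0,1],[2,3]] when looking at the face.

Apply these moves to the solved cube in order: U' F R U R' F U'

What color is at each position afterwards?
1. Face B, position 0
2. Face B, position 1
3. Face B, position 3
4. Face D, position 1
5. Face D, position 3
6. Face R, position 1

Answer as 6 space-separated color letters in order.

Answer: O G B R Y W

Derivation:
After move 1 (U'): U=WWWW F=OOGG R=GGRR B=RRBB L=BBOO
After move 2 (F): F=GOGO U=WWOB R=WGWR D=RGYY L=BYOY
After move 3 (R): R=WWRG U=WOOO F=GGGY D=RBYR B=BRWB
After move 4 (U): U=OWOO F=WWGY R=BRRG B=BYWB L=GGOY
After move 5 (R'): R=RGBR U=OWOB F=WWGO D=RWYY B=RYBB
After move 6 (F): F=GWOW U=OWYG R=OGBR D=BRYY L=GROW
After move 7 (U'): U=WGOY F=GROW R=GWBR B=OGBB L=RYOW
Query 1: B[0] = O
Query 2: B[1] = G
Query 3: B[3] = B
Query 4: D[1] = R
Query 5: D[3] = Y
Query 6: R[1] = W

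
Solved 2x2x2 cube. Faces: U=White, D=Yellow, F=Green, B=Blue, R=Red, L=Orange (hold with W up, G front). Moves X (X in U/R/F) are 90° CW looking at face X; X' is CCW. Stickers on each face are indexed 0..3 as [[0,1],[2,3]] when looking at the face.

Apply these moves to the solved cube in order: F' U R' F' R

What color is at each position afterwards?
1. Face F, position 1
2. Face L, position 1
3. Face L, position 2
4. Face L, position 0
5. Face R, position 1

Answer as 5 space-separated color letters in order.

Answer: W O O G R

Derivation:
After move 1 (F'): F=GGGG U=WWRR R=YRYR D=OOYY L=OWOW
After move 2 (U): U=RWRW F=YRGG R=BBYR B=OWBB L=GGOW
After move 3 (R'): R=BRBY U=RBRO F=YWGW D=ORYG B=YWOB
After move 4 (F'): F=WWYG U=RBBB R=RROY D=GWYG L=GOOR
After move 5 (R): R=ORYR U=RWBG F=WWYG D=GOYY B=BWBB
Query 1: F[1] = W
Query 2: L[1] = O
Query 3: L[2] = O
Query 4: L[0] = G
Query 5: R[1] = R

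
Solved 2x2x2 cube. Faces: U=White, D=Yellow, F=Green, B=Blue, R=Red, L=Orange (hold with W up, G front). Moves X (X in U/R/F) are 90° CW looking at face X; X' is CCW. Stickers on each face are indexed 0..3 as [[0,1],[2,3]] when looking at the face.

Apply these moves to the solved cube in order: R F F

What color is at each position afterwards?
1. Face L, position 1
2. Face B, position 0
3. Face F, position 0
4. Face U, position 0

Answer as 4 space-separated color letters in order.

Answer: R W Y W

Derivation:
After move 1 (R): R=RRRR U=WGWG F=GYGY D=YBYB B=WBWB
After move 2 (F): F=GGYY U=WGOO R=WRGR D=RRYB L=OYOB
After move 3 (F): F=YGYG U=WGBY R=OROR D=GWYB L=OROR
Query 1: L[1] = R
Query 2: B[0] = W
Query 3: F[0] = Y
Query 4: U[0] = W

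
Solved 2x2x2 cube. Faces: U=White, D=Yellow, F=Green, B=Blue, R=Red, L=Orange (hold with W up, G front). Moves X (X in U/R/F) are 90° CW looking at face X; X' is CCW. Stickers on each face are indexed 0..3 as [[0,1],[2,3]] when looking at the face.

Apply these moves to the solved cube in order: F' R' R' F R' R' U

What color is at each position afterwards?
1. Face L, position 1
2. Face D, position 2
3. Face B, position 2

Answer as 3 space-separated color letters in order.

After move 1 (F'): F=GGGG U=WWRR R=YRYR D=OOYY L=OWOW
After move 2 (R'): R=RRYY U=WBRB F=GWGR D=OGYG B=YBOB
After move 3 (R'): R=RYRY U=WORY F=GBGB D=OWYR B=GBGB
After move 4 (F): F=GGBB U=WOWW R=RYYY D=RRYR L=OOOW
After move 5 (R'): R=YYRY U=WGWG F=GOBW D=RGYB B=RBRB
After move 6 (R'): R=YYYR U=WRWR F=GGBG D=ROYW B=BBGB
After move 7 (U): U=WWRR F=YYBG R=BBYR B=OOGB L=GGOW
Query 1: L[1] = G
Query 2: D[2] = Y
Query 3: B[2] = G

Answer: G Y G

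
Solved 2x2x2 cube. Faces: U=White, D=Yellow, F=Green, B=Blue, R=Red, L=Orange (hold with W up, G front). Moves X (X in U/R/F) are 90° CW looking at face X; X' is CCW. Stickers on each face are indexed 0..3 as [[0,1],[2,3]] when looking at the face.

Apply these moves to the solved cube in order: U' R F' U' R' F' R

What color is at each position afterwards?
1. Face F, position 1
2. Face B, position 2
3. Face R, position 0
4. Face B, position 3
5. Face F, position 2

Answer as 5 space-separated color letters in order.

Answer: W W B B B

Derivation:
After move 1 (U'): U=WWWW F=OOGG R=GGRR B=RRBB L=BBOO
After move 2 (R): R=RGRG U=WOWG F=OYGY D=YBYR B=WRWB
After move 3 (F'): F=YYOG U=WORR R=BGYG D=BOYR L=BGOW
After move 4 (U'): U=ORWR F=BGOG R=YYYG B=BGWB L=WROW
After move 5 (R'): R=YGYY U=OWWB F=BROR D=BGYG B=RGOB
After move 6 (F'): F=RRBO U=OWYY R=GGBY D=RWYG L=WBOW
After move 7 (R): R=BGYG U=ORYO F=RWBG D=ROYR B=YGWB
Query 1: F[1] = W
Query 2: B[2] = W
Query 3: R[0] = B
Query 4: B[3] = B
Query 5: F[2] = B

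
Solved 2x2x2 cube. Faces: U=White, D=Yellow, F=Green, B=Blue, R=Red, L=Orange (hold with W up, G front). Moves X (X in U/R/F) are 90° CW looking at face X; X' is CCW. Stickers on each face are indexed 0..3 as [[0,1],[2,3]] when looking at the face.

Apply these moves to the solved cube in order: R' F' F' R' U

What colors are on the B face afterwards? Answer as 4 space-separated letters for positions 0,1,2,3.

Answer: O R W B

Derivation:
After move 1 (R'): R=RRRR U=WBWB F=GWGW D=YGYG B=YBYB
After move 2 (F'): F=WWGG U=WBRR R=GRYR D=OOYG L=OBOW
After move 3 (F'): F=WGWG U=WBGY R=OROR D=BWYG L=OROR
After move 4 (R'): R=RROO U=WYGY F=WBWY D=BGYG B=GBWB
After move 5 (U): U=GWYY F=RRWY R=GBOO B=ORWB L=WBOR
Query: B face = ORWB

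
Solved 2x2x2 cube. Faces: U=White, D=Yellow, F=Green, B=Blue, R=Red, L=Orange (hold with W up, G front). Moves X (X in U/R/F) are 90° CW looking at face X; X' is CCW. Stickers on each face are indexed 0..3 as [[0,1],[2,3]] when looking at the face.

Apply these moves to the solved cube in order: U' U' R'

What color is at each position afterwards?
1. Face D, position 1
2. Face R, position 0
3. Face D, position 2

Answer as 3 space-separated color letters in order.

Answer: B O Y

Derivation:
After move 1 (U'): U=WWWW F=OOGG R=GGRR B=RRBB L=BBOO
After move 2 (U'): U=WWWW F=BBGG R=OORR B=GGBB L=RROO
After move 3 (R'): R=OROR U=WBWG F=BWGW D=YBYG B=YGYB
Query 1: D[1] = B
Query 2: R[0] = O
Query 3: D[2] = Y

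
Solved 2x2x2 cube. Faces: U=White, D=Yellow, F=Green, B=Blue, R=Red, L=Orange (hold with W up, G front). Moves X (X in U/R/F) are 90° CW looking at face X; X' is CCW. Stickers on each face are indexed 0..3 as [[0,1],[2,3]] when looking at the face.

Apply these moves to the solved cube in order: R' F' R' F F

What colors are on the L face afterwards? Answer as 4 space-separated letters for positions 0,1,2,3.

After move 1 (R'): R=RRRR U=WBWB F=GWGW D=YGYG B=YBYB
After move 2 (F'): F=WWGG U=WBRR R=GRYR D=OOYG L=OBOW
After move 3 (R'): R=RRGY U=WYRY F=WBGR D=OWYG B=GBOB
After move 4 (F): F=GWRB U=WYWB R=RRYY D=GRYG L=OOOW
After move 5 (F): F=RGBW U=WYWO R=WRBY D=YRYG L=OGOR
Query: L face = OGOR

Answer: O G O R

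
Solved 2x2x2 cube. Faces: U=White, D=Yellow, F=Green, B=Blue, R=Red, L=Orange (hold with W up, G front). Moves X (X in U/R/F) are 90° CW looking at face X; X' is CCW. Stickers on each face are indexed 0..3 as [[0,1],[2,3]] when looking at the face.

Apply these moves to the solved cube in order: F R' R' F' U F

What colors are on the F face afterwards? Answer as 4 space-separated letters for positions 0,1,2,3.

After move 1 (F): F=GGGG U=WWOO R=WRWR D=RRYY L=OYOY
After move 2 (R'): R=RRWW U=WBOB F=GWGO D=RGYG B=YBRB
After move 3 (R'): R=RWRW U=WROY F=GBGB D=RWYO B=GBGB
After move 4 (F'): F=BBGG U=WRRR R=WWRW D=YYYO L=OYOO
After move 5 (U): U=RWRR F=WWGG R=GBRW B=OYGB L=BBOO
After move 6 (F): F=GWGW U=RWOB R=RBRW D=RGYO L=BYOY
Query: F face = GWGW

Answer: G W G W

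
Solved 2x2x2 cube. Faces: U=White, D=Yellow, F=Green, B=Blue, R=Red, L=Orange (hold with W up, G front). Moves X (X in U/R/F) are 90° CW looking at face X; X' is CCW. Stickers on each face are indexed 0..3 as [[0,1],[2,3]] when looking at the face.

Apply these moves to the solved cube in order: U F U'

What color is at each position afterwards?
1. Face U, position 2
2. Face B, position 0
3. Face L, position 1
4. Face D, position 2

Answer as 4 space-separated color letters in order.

After move 1 (U): U=WWWW F=RRGG R=BBRR B=OOBB L=GGOO
After move 2 (F): F=GRGR U=WWOG R=WBWR D=RBYY L=GYOY
After move 3 (U'): U=WGWO F=GYGR R=GRWR B=WBBB L=OOOY
Query 1: U[2] = W
Query 2: B[0] = W
Query 3: L[1] = O
Query 4: D[2] = Y

Answer: W W O Y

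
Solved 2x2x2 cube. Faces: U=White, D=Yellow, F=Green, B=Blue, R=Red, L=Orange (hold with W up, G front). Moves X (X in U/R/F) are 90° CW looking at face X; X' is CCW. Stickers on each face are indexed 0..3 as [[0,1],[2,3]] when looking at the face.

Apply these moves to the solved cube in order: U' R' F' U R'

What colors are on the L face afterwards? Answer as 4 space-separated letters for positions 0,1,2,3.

Answer: W W O W

Derivation:
After move 1 (U'): U=WWWW F=OOGG R=GGRR B=RRBB L=BBOO
After move 2 (R'): R=GRGR U=WBWR F=OWGW D=YOYG B=YRYB
After move 3 (F'): F=WWOG U=WBGG R=ORYR D=BOYG L=BROW
After move 4 (U): U=GWGB F=OROG R=YRYR B=BRYB L=WWOW
After move 5 (R'): R=RRYY U=GYGB F=OWOB D=BRYG B=GROB
Query: L face = WWOW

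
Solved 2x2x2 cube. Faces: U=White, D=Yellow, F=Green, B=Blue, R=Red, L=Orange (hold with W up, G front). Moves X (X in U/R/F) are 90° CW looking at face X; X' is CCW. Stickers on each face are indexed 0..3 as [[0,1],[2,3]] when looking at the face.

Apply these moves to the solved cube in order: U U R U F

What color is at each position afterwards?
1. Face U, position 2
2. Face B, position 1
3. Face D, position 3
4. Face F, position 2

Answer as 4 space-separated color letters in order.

After move 1 (U): U=WWWW F=RRGG R=BBRR B=OOBB L=GGOO
After move 2 (U): U=WWWW F=BBGG R=OORR B=GGBB L=RROO
After move 3 (R): R=RORO U=WBWG F=BYGY D=YBYG B=WGWB
After move 4 (U): U=WWGB F=ROGY R=WGRO B=RRWB L=BYOO
After move 5 (F): F=GRYO U=WWOY R=GGBO D=RWYG L=BYOB
Query 1: U[2] = O
Query 2: B[1] = R
Query 3: D[3] = G
Query 4: F[2] = Y

Answer: O R G Y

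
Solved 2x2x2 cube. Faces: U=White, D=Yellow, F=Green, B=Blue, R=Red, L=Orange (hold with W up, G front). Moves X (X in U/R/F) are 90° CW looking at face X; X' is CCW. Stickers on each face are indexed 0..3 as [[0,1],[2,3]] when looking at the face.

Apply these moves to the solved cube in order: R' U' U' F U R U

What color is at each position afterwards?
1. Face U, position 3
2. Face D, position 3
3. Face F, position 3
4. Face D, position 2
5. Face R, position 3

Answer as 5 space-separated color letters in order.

Answer: O R G Y W

Derivation:
After move 1 (R'): R=RRRR U=WBWB F=GWGW D=YGYG B=YBYB
After move 2 (U'): U=BBWW F=OOGW R=GWRR B=RRYB L=YBOO
After move 3 (U'): U=BWBW F=YBGW R=OORR B=GWYB L=RROO
After move 4 (F): F=GYWB U=BWOR R=BOWR D=ROYG L=RYOG
After move 5 (U): U=OBRW F=BOWB R=GWWR B=RYYB L=GYOG
After move 6 (R): R=WGRW U=OORB F=BOWG D=RYYR B=WYBB
After move 7 (U): U=ROBO F=WGWG R=WYRW B=GYBB L=BOOG
Query 1: U[3] = O
Query 2: D[3] = R
Query 3: F[3] = G
Query 4: D[2] = Y
Query 5: R[3] = W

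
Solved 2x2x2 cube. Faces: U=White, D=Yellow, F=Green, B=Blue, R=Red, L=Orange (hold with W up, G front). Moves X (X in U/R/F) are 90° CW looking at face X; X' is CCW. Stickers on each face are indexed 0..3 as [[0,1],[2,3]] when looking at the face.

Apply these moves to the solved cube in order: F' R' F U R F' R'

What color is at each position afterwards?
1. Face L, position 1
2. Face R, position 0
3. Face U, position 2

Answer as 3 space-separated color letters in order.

After move 1 (F'): F=GGGG U=WWRR R=YRYR D=OOYY L=OWOW
After move 2 (R'): R=RRYY U=WBRB F=GWGR D=OGYG B=YBOB
After move 3 (F): F=GGRW U=WBWW R=RRBY D=YRYG L=OOOG
After move 4 (U): U=WWWB F=RRRW R=YBBY B=OOOB L=GGOG
After move 5 (R): R=BYYB U=WRWW F=RRRG D=YOYO B=BOWB
After move 6 (F'): F=RGRR U=WRBY R=OYYB D=GGYO L=GWOW
After move 7 (R'): R=YBOY U=WWBB F=RRRY D=GGYR B=OOGB
Query 1: L[1] = W
Query 2: R[0] = Y
Query 3: U[2] = B

Answer: W Y B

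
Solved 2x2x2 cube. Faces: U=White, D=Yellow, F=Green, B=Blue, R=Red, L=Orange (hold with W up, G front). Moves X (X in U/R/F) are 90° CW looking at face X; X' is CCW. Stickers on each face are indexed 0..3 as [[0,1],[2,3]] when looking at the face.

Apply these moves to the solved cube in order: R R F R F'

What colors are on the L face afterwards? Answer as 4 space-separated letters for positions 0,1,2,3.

Answer: O B O O

Derivation:
After move 1 (R): R=RRRR U=WGWG F=GYGY D=YBYB B=WBWB
After move 2 (R): R=RRRR U=WYWY F=GBGB D=YWYW B=GBGB
After move 3 (F): F=GGBB U=WYOO R=WRYR D=RRYW L=OYOW
After move 4 (R): R=YWRR U=WGOB F=GRBW D=RGYG B=OBYB
After move 5 (F'): F=RWGB U=WGYR R=GWRR D=YWYG L=OBOO
Query: L face = OBOO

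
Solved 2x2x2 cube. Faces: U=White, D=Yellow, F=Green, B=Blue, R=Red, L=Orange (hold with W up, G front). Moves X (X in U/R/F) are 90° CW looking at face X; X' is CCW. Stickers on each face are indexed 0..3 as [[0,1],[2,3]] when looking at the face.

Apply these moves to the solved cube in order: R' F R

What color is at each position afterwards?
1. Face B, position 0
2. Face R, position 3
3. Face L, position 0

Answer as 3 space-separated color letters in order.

Answer: O R O

Derivation:
After move 1 (R'): R=RRRR U=WBWB F=GWGW D=YGYG B=YBYB
After move 2 (F): F=GGWW U=WBOO R=WRBR D=RRYG L=OYOG
After move 3 (R): R=BWRR U=WGOW F=GRWG D=RYYY B=OBBB
Query 1: B[0] = O
Query 2: R[3] = R
Query 3: L[0] = O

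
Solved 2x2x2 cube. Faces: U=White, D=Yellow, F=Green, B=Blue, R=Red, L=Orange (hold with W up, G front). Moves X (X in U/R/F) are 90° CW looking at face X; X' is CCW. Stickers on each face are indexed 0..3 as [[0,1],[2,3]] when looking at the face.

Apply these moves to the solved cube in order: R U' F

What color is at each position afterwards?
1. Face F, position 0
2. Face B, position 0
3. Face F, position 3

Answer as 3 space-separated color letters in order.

After move 1 (R): R=RRRR U=WGWG F=GYGY D=YBYB B=WBWB
After move 2 (U'): U=GGWW F=OOGY R=GYRR B=RRWB L=WBOO
After move 3 (F): F=GOYO U=GGOB R=WYWR D=RGYB L=WYOB
Query 1: F[0] = G
Query 2: B[0] = R
Query 3: F[3] = O

Answer: G R O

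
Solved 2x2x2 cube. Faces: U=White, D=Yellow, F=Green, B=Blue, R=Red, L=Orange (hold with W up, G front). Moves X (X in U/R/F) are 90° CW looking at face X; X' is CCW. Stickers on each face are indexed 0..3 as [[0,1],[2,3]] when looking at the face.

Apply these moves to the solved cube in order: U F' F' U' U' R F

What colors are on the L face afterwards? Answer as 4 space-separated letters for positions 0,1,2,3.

After move 1 (U): U=WWWW F=RRGG R=BBRR B=OOBB L=GGOO
After move 2 (F'): F=RGRG U=WWBR R=YBYR D=GOYY L=GWOW
After move 3 (F'): F=GGRR U=WWYY R=OBGR D=WWYY L=GROB
After move 4 (U'): U=WYWY F=GRRR R=GGGR B=OBBB L=OOOB
After move 5 (U'): U=YYWW F=OORR R=GRGR B=GGBB L=OBOB
After move 6 (R): R=GGRR U=YOWR F=OWRY D=WBYG B=WGYB
After move 7 (F): F=ROYW U=YOBB R=WGRR D=RGYG L=OWOB
Query: L face = OWOB

Answer: O W O B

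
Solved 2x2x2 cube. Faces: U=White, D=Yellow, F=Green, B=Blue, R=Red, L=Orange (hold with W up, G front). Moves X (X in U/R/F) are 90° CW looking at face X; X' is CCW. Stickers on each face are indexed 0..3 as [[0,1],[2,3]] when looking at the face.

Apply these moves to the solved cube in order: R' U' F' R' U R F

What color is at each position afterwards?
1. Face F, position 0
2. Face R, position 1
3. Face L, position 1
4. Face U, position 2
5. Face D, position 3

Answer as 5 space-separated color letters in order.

After move 1 (R'): R=RRRR U=WBWB F=GWGW D=YGYG B=YBYB
After move 2 (U'): U=BBWW F=OOGW R=GWRR B=RRYB L=YBOO
After move 3 (F'): F=OWOG U=BBGR R=GWYR D=BOYG L=YWOW
After move 4 (R'): R=WRGY U=BYGR F=OBOR D=BWYG B=GROB
After move 5 (U): U=GBRY F=WROR R=GRGY B=YWOB L=OBOW
After move 6 (R): R=GGYR U=GRRR F=WWOG D=BOYY B=YWBB
After move 7 (F): F=OWGW U=GRWB R=RGRR D=YGYY L=OBOO
Query 1: F[0] = O
Query 2: R[1] = G
Query 3: L[1] = B
Query 4: U[2] = W
Query 5: D[3] = Y

Answer: O G B W Y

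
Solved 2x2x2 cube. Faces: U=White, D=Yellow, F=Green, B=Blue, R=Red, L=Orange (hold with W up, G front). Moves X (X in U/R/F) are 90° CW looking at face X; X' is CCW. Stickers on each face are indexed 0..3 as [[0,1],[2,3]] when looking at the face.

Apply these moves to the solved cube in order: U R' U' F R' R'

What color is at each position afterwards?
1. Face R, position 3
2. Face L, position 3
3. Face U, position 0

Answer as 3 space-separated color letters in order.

Answer: W R B

Derivation:
After move 1 (U): U=WWWW F=RRGG R=BBRR B=OOBB L=GGOO
After move 2 (R'): R=BRBR U=WBWO F=RWGW D=YRYG B=YOYB
After move 3 (U'): U=BOWW F=GGGW R=RWBR B=BRYB L=YOOO
After move 4 (F): F=GGWG U=BOOO R=WWWR D=BRYG L=YYOR
After move 5 (R'): R=WRWW U=BYOB F=GOWO D=BGYG B=GRRB
After move 6 (R'): R=RWWW U=BROG F=GYWB D=BOYO B=GRGB
Query 1: R[3] = W
Query 2: L[3] = R
Query 3: U[0] = B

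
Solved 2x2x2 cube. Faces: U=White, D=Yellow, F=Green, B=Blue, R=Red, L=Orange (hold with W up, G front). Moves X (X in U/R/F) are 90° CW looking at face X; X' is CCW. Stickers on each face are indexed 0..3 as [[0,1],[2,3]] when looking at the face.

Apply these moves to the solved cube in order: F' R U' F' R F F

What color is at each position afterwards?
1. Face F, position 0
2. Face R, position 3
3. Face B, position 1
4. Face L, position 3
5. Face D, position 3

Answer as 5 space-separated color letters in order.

After move 1 (F'): F=GGGG U=WWRR R=YRYR D=OOYY L=OWOW
After move 2 (R): R=YYRR U=WGRG F=GOGY D=OBYB B=RBWB
After move 3 (U'): U=GGWR F=OWGY R=GORR B=YYWB L=RBOW
After move 4 (F'): F=WYOG U=GGGR R=BOOR D=BWYB L=RROW
After move 5 (R): R=OBRO U=GYGG F=WWOB D=BWYY B=RYGB
After move 6 (F): F=OWBW U=GYWR R=GBGO D=ROYY L=RBOW
After move 7 (F): F=BOWW U=GYWB R=WBRO D=GGYY L=RROO
Query 1: F[0] = B
Query 2: R[3] = O
Query 3: B[1] = Y
Query 4: L[3] = O
Query 5: D[3] = Y

Answer: B O Y O Y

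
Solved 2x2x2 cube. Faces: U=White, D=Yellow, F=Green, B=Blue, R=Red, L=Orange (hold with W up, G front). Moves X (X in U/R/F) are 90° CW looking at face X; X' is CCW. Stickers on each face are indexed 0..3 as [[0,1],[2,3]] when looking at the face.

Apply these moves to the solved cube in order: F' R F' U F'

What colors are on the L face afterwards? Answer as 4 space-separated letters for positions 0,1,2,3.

Answer: O G O R

Derivation:
After move 1 (F'): F=GGGG U=WWRR R=YRYR D=OOYY L=OWOW
After move 2 (R): R=YYRR U=WGRG F=GOGY D=OBYB B=RBWB
After move 3 (F'): F=OYGG U=WGYR R=BYOR D=WWYB L=OGOR
After move 4 (U): U=YWRG F=BYGG R=RBOR B=OGWB L=OYOR
After move 5 (F'): F=YGBG U=YWRO R=WBWR D=YRYB L=OGOR
Query: L face = OGOR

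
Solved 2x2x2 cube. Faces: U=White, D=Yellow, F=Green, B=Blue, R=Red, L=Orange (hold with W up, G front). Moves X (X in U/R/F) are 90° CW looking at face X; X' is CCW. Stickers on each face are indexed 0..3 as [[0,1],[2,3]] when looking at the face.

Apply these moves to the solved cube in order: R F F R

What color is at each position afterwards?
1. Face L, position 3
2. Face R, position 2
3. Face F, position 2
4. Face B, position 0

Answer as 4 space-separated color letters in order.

After move 1 (R): R=RRRR U=WGWG F=GYGY D=YBYB B=WBWB
After move 2 (F): F=GGYY U=WGOO R=WRGR D=RRYB L=OYOB
After move 3 (F): F=YGYG U=WGBY R=OROR D=GWYB L=OROR
After move 4 (R): R=OORR U=WGBG F=YWYB D=GWYW B=YBGB
Query 1: L[3] = R
Query 2: R[2] = R
Query 3: F[2] = Y
Query 4: B[0] = Y

Answer: R R Y Y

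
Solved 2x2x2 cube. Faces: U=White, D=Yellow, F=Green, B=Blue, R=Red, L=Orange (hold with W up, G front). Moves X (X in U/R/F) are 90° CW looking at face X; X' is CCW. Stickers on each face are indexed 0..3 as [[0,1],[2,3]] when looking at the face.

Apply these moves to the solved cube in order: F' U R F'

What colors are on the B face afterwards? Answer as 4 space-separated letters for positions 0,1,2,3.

Answer: W W W B

Derivation:
After move 1 (F'): F=GGGG U=WWRR R=YRYR D=OOYY L=OWOW
After move 2 (U): U=RWRW F=YRGG R=BBYR B=OWBB L=GGOW
After move 3 (R): R=YBRB U=RRRG F=YOGY D=OBYO B=WWWB
After move 4 (F'): F=OYYG U=RRYR R=BBOB D=GWYO L=GGOR
Query: B face = WWWB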